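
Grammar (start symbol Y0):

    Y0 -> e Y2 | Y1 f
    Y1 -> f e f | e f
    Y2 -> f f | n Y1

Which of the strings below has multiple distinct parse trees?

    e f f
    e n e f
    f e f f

e f f

e f f: 2 trees
e n e f: 1 tree
f e f f: 1 tree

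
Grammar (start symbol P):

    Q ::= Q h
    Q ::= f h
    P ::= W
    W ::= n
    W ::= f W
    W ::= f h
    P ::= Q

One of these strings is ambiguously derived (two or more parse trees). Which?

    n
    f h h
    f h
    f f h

n: 1 tree
f h h: 1 tree
f h: 2 trees
f f h: 1 tree

f h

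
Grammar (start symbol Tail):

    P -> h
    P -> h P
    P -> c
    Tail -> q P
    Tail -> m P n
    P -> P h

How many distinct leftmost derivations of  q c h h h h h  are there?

1

Parse trees for q c h h h h h:
  [Tail q [P [P [P [P [P [P c] h] h] h] h] h]]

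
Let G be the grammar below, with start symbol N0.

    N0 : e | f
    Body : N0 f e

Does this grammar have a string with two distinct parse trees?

(Body is unreachable from N0, so its rules don't affect L(N0).) Restricted to the reachable nonterminals, every rule has the form A → t or A → t B, and no two rules for the same A share a first terminal. The grammar encodes a DFA — one run per string.

Unambiguous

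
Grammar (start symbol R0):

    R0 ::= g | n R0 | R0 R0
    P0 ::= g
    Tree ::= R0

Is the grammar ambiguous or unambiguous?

Ambiguous

Witness: g g g

Derivation 1: R0 ⇒ R0 R0 ⇒ g R0 ⇒ g R0 R0 ⇒ g g R0 ⇒ g g g
Derivation 2: R0 ⇒ R0 R0 ⇒ R0 R0 R0 ⇒ g R0 R0 ⇒ g g R0 ⇒ g g g

Two distinct leftmost derivations for the same string.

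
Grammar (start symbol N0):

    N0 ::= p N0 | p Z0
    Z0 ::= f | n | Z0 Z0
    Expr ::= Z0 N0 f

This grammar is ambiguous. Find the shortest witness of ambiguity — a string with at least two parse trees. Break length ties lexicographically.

p f f f

length 2: no string has ≥2 trees
length 3: no string has ≥2 trees
length 4: p f f f has 2 parse trees

Two derivations of p f f f:
  N0 ⇒ p Z0 ⇒ p Z0 Z0 ⇒ p f Z0 ⇒ p f Z0 Z0 ⇒ p f f Z0 ⇒ p f f f
  N0 ⇒ p Z0 ⇒ p Z0 Z0 ⇒ p Z0 Z0 Z0 ⇒ p f Z0 Z0 ⇒ p f f Z0 ⇒ p f f f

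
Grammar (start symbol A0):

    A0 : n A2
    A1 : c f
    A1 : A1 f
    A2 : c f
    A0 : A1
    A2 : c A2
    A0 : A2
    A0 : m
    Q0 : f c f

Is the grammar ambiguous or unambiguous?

Ambiguous

Witness: c f

Derivation 1: A0 ⇒ A1 ⇒ c f
Derivation 2: A0 ⇒ A2 ⇒ c f

Two distinct leftmost derivations for the same string.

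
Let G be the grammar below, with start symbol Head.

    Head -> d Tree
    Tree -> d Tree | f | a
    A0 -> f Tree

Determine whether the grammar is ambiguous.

(A0 is unreachable from Head, so its rules don't affect L(Head).) Restricted to the reachable nonterminals, every rule has the form A → t or A → t B, and no two rules for the same A share a first terminal. The grammar encodes a DFA — one run per string.

Unambiguous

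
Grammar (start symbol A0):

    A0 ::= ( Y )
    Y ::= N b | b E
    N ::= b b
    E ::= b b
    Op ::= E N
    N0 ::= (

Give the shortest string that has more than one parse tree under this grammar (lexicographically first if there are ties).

length 5: ( b b b ) has 2 parse trees

Two derivations of ( b b b ):
  A0 ⇒ ( Y ) ⇒ ( N b ) ⇒ ( b b b )
  A0 ⇒ ( Y ) ⇒ ( b E ) ⇒ ( b b b )

( b b b )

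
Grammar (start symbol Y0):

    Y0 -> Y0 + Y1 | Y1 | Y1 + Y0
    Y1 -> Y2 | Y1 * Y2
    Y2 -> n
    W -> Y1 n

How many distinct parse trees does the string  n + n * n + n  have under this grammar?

4

Parse trees for n + n * n + n:
  [Y0 [Y0 [Y0 [Y1 [Y2 n]]] + [Y1 [Y1 [Y2 n]] * [Y2 n]]] + [Y1 [Y2 n]]]
  [Y0 [Y0 [Y1 [Y2 n]] + [Y0 [Y1 [Y1 [Y2 n]] * [Y2 n]]]] + [Y1 [Y2 n]]]
  [Y0 [Y1 [Y2 n]] + [Y0 [Y0 [Y1 [Y1 [Y2 n]] * [Y2 n]]] + [Y1 [Y2 n]]]]
  [Y0 [Y1 [Y2 n]] + [Y0 [Y1 [Y1 [Y2 n]] * [Y2 n]] + [Y0 [Y1 [Y2 n]]]]]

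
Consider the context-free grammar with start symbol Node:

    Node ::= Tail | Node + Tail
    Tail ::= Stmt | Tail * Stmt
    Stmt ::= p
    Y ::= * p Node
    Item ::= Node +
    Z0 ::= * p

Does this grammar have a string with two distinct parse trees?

(Y, Item, Z0 are unreachable from Node, so their rules don't affect L(Node).) The grammar is stratified — Node handles '+' (left-recursive), Tail handles '*', Stmt atoms. Each operator has a fixed associativity and precedence level, so every string has one parse.

Unambiguous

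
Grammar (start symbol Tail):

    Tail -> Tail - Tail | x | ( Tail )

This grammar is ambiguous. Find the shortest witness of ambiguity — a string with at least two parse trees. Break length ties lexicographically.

length 1: no string has ≥2 trees
length 3: no string has ≥2 trees
length 5: x - x - x has 2 parse trees

Two derivations of x - x - x:
  Tail ⇒ Tail - Tail ⇒ Tail - Tail - Tail ⇒ x - Tail - Tail ⇒ x - x - Tail ⇒ x - x - x
  Tail ⇒ Tail - Tail ⇒ x - Tail ⇒ x - Tail - Tail ⇒ x - x - Tail ⇒ x - x - x

x - x - x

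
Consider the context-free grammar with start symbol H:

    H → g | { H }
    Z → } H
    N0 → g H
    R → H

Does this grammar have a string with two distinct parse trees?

Only H is reachable from H; ignoring the rest: L(H) is { openⁿ atom closeⁿ : n ≥ 0 }. The bracket depth fixes n, and the derivation is forced at every step.

Unambiguous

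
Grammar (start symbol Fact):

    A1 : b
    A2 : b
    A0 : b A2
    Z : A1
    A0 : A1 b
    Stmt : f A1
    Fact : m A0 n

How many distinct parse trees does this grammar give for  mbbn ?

2

Parse trees for mbbn:
  [Fact m [A0 b [A2 b]] n]
  [Fact m [A0 [A1 b] b] n]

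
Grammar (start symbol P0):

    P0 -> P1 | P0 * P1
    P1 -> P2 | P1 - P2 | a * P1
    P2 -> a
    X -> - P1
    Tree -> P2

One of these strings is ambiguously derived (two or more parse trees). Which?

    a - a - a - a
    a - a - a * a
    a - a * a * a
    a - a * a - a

a - a - a - a: 1 tree
a - a - a * a: 1 tree
a - a * a * a: 2 trees
a - a * a - a: 1 tree

a - a * a * a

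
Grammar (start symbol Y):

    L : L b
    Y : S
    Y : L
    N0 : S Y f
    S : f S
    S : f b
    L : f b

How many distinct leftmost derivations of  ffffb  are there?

1

Parse trees for ffffb:
  [Y [S f [S f [S f [S f b]]]]]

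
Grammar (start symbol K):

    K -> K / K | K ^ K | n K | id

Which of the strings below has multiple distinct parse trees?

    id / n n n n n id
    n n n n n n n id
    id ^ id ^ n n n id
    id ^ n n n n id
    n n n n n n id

id ^ id ^ n n n id

id / n n n n n id: 1 tree
n n n n n n n id: 1 tree
id ^ id ^ n n n id: 2 trees
id ^ n n n n id: 1 tree
n n n n n n id: 1 tree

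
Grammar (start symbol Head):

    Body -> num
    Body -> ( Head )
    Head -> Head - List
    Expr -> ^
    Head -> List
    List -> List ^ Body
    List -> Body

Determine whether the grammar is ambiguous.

Only Head, List, Body are reachable from Head; ignoring the rest: The grammar is stratified — Head handles '-' (left-recursive), List handles '^', Body atoms. Each operator has a fixed associativity and precedence level, so every string has one parse.

Unambiguous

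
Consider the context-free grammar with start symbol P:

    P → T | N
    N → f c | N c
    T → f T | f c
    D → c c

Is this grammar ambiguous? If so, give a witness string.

Witness: f c

Derivation 1: P ⇒ T ⇒ f c
Derivation 2: P ⇒ N ⇒ f c

Two distinct leftmost derivations for the same string.

Ambiguous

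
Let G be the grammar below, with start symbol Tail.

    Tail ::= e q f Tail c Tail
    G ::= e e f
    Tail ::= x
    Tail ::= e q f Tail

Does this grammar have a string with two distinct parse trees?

Ambiguous

Witness: e q f e q f x c x

Derivation 1: Tail ⇒ e q f Tail c Tail ⇒ e q f e q f Tail c Tail ⇒ e q f e q f x c Tail ⇒ e q f e q f x c x
Derivation 2: Tail ⇒ e q f Tail ⇒ e q f e q f Tail c Tail ⇒ e q f e q f x c Tail ⇒ e q f e q f x c x

Two distinct leftmost derivations for the same string.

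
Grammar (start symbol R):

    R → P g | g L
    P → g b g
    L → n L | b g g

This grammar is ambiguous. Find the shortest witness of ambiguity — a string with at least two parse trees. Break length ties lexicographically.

g b g g

length 4: g b g g has 2 parse trees

Two derivations of g b g g:
  R ⇒ P g ⇒ g b g g
  R ⇒ g L ⇒ g b g g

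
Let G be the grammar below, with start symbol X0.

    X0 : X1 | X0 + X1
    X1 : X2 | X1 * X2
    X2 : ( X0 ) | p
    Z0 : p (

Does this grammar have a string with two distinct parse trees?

(Z0 is unreachable from X0, so its rules don't affect L(X0).) The grammar is stratified — X0 handles '+' (left-recursive), X1 handles '*', X2 atoms. Each operator has a fixed associativity and precedence level, so every string has one parse.

Unambiguous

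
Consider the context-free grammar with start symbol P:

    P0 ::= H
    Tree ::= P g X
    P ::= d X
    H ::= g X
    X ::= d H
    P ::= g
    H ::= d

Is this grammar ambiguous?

Only P, X, H are reachable from P; ignoring the rest: Restricted to the reachable nonterminals, every rule has the form A → t or A → t B, and no two rules for the same A share a first terminal. The grammar encodes a DFA — one run per string.

Unambiguous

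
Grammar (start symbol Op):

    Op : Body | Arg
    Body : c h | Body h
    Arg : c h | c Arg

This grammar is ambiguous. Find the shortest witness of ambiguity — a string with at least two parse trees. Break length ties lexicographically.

length 2: c h has 2 parse trees

Two derivations of c h:
  Op ⇒ Body ⇒ c h
  Op ⇒ Arg ⇒ c h

c h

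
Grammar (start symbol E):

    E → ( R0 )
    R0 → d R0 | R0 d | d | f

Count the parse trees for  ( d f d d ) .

3

Parse trees for ( d f d d ):
  [E ( [R0 d [R0 [R0 [R0 f] d] d]] )]
  [E ( [R0 [R0 d [R0 [R0 f] d]] d] )]
  [E ( [R0 [R0 [R0 d [R0 f]] d] d] )]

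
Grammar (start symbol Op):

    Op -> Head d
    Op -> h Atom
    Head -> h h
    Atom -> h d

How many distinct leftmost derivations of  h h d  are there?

2

Parse trees for h h d:
  [Op [Head h h] d]
  [Op h [Atom h d]]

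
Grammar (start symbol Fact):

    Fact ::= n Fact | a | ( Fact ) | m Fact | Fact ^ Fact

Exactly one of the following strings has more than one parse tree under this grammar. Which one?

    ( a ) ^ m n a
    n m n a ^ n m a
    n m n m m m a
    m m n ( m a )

n m n a ^ n m a

( a ) ^ m n a: 1 tree
n m n a ^ n m a: 4 trees
n m n m m m a: 1 tree
m m n ( m a ): 1 tree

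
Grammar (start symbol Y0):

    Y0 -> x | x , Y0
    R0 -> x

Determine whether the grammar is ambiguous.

Only Y0 is reachable from Y0; ignoring the rest: Right-recursive list with a separator: after each atom, whether the separator follows determines the rule. One parse per string.

Unambiguous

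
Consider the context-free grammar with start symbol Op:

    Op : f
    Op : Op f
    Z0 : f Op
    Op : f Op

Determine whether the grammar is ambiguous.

Ambiguous

Witness: f f

Derivation 1: Op ⇒ Op f ⇒ f f
Derivation 2: Op ⇒ f Op ⇒ f f

Two distinct leftmost derivations for the same string.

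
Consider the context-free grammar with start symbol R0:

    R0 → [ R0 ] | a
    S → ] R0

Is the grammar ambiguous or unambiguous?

(S is unreachable from R0, so its rules don't affect L(R0).) Each string is a nest of matched brackets around a single atom. An opening bracket forces the recursive rule; an atom forces the base rule.

Unambiguous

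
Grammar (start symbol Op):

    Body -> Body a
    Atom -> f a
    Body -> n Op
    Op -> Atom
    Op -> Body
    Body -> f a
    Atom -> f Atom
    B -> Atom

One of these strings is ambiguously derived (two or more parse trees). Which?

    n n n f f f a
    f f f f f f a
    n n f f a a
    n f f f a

n n f f a a

n n n f f f a: 1 tree
f f f f f f a: 1 tree
n n f f a a: 2 trees
n f f f a: 1 tree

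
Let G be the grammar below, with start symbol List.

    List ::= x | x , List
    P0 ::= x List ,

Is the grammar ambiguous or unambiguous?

Unambiguous

(P0 is unreachable from List, so its rules don't affect L(List).) The reachable grammar is A → atom sep A | atom. Each atom is followed by either the separator (recurse) or end-of-string (stop) — no choice point.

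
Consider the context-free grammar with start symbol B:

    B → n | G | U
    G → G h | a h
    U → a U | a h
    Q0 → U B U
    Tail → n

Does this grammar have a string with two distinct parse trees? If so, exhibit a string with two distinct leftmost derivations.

Ambiguous

Witness: a h

Derivation 1: B ⇒ G ⇒ a h
Derivation 2: B ⇒ U ⇒ a h

Two distinct leftmost derivations for the same string.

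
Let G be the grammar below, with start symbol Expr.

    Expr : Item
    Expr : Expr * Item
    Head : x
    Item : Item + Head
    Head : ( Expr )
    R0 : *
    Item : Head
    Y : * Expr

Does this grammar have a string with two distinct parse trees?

(R0, Y are unreachable from Expr, so their rules don't affect L(Expr).) The grammar is stratified — Expr handles '*' (left-recursive), Item handles '+', Head atoms. Each operator has a fixed associativity and precedence level, so every string has one parse.

Unambiguous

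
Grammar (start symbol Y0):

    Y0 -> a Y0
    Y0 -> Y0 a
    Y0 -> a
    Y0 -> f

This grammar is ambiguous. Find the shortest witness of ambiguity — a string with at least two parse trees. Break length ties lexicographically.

length 1: no string has ≥2 trees
length 2: a a has 2 parse trees

Two derivations of a a:
  Y0 ⇒ a Y0 ⇒ a a
  Y0 ⇒ Y0 a ⇒ a a

a a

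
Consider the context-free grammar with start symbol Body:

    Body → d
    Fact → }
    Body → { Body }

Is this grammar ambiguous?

(Fact is unreachable from Body, so its rules don't affect L(Body).) Each string is a nest of matched brackets around a single atom. An opening bracket forces the recursive rule; an atom forces the base rule.

Unambiguous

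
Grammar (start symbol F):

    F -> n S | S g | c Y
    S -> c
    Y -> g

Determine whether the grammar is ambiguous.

Ambiguous

Witness: c g

Derivation 1: F ⇒ S g ⇒ c g
Derivation 2: F ⇒ c Y ⇒ c g

Two distinct leftmost derivations for the same string.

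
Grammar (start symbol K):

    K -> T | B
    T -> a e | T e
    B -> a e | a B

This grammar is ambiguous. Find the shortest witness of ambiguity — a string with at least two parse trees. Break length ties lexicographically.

length 2: a e has 2 parse trees

Two derivations of a e:
  K ⇒ T ⇒ a e
  K ⇒ B ⇒ a e

a e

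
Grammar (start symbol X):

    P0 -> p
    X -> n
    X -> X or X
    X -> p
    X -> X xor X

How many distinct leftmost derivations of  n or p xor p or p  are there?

Parse trees for n or p xor p or p:
  [X [X n] or [X [X [X p] xor [X p]] or [X p]]]
  [X [X n] or [X [X p] xor [X [X p] or [X p]]]]
  [X [X [X n] or [X [X p] xor [X p]]] or [X p]]
  [X [X [X [X n] or [X p]] xor [X p]] or [X p]]
  [X [X [X n] or [X p]] xor [X [X p] or [X p]]]

5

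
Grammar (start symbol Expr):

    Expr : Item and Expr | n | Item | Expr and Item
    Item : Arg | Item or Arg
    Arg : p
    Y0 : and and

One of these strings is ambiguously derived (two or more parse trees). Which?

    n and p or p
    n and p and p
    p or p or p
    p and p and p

n and p or p: 1 tree
n and p and p: 1 tree
p or p or p: 1 tree
p and p and p: 4 trees

p and p and p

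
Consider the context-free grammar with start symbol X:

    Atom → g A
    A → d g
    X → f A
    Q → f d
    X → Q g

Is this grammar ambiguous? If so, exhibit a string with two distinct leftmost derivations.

Witness: f d g

Derivation 1: X ⇒ f A ⇒ f d g
Derivation 2: X ⇒ Q g ⇒ f d g

Two distinct leftmost derivations for the same string.

Ambiguous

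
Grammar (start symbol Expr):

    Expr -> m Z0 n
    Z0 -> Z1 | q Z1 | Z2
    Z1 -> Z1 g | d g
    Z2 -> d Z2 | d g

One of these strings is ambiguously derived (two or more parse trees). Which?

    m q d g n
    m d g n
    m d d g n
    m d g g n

m d g n

m q d g n: 1 tree
m d g n: 2 trees
m d d g n: 1 tree
m d g g n: 1 tree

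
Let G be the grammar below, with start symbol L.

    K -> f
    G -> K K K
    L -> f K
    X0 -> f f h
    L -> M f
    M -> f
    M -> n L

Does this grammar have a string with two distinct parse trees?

Witness: f f

Derivation 1: L ⇒ f K ⇒ f f
Derivation 2: L ⇒ M f ⇒ f f

Two distinct leftmost derivations for the same string.

Ambiguous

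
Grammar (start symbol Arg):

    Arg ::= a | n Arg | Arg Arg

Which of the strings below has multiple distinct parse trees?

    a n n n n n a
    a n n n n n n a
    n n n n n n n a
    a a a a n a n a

a n n n n n a: 1 tree
a n n n n n n a: 1 tree
n n n n n n n a: 1 tree
a a a a n a n a: 56 trees

a a a a n a n a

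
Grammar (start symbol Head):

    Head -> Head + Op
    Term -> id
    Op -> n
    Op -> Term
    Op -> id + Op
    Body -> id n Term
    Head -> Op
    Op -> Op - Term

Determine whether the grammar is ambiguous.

Ambiguous

Witness: id + id

Derivation 1: Head ⇒ Head + Op ⇒ Op + Op ⇒ Term + Op ⇒ id + Op ⇒ id + Term ⇒ id + id
Derivation 2: Head ⇒ Op ⇒ id + Op ⇒ id + Term ⇒ id + id

Two distinct leftmost derivations for the same string.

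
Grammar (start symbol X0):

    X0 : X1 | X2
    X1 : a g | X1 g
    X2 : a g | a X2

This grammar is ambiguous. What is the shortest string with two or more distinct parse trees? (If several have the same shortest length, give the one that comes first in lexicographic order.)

a g

length 2: a g has 2 parse trees

Two derivations of a g:
  X0 ⇒ X1 ⇒ a g
  X0 ⇒ X2 ⇒ a g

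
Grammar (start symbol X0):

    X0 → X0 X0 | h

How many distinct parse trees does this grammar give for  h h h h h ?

14

Parse trees for h h h h h (showing first 6 of 14):
  [X0 [X0 h] [X0 [X0 h] [X0 [X0 h] [X0 [X0 h] [X0 h]]]]]
  [X0 [X0 h] [X0 [X0 h] [X0 [X0 [X0 h] [X0 h]] [X0 h]]]]
  [X0 [X0 h] [X0 [X0 [X0 h] [X0 h]] [X0 [X0 h] [X0 h]]]]
  [X0 [X0 h] [X0 [X0 [X0 h] [X0 [X0 h] [X0 h]]] [X0 h]]]
  [X0 [X0 h] [X0 [X0 [X0 [X0 h] [X0 h]] [X0 h]] [X0 h]]]
  [X0 [X0 [X0 h] [X0 h]] [X0 [X0 h] [X0 [X0 h] [X0 h]]]]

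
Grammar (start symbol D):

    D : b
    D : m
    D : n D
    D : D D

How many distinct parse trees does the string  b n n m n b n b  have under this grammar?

18

Parse trees for b n n m n b n b (showing first 6 of 18):
  [D [D b] [D n [D n [D [D m] [D n [D [D b] [D n [D b]]]]]]]]
  [D [D b] [D n [D n [D [D m] [D [D n [D b]] [D n [D b]]]]]]]
  [D [D b] [D n [D n [D [D [D m] [D n [D b]]] [D n [D b]]]]]]
  [D [D b] [D n [D [D n [D m]] [D n [D [D b] [D n [D b]]]]]]]
  [D [D b] [D n [D [D n [D m]] [D [D n [D b]] [D n [D b]]]]]]
  [D [D b] [D n [D [D n [D [D m] [D n [D b]]]] [D n [D b]]]]]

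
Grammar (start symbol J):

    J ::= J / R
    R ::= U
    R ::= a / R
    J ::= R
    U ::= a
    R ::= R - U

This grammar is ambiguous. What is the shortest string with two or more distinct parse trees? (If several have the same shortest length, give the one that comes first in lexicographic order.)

length 1: no string has ≥2 trees
length 3: a / a has 2 parse trees

Two derivations of a / a:
  J ⇒ J / R ⇒ R / R ⇒ U / R ⇒ a / R ⇒ a / U ⇒ a / a
  J ⇒ R ⇒ a / R ⇒ a / U ⇒ a / a

a / a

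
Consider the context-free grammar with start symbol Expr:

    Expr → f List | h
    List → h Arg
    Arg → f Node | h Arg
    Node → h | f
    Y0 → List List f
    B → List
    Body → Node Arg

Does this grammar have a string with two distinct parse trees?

Only Expr, List, Arg, Node are reachable from Expr; ignoring the rest: Each reachable nonterminal has at most one production per leading terminal, and all productions are right-linear; the derivation is determined token-by-token.

Unambiguous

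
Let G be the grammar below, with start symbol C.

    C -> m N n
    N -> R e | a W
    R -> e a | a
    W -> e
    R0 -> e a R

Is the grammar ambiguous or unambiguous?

Witness: m a e n

Derivation 1: C ⇒ m N n ⇒ m R e n ⇒ m a e n
Derivation 2: C ⇒ m N n ⇒ m a W n ⇒ m a e n

Two distinct leftmost derivations for the same string.

Ambiguous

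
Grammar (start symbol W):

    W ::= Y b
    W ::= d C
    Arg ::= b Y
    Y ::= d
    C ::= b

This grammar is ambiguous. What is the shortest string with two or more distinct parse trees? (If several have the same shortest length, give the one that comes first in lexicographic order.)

length 2: d b has 2 parse trees

Two derivations of d b:
  W ⇒ Y b ⇒ d b
  W ⇒ d C ⇒ d b

d b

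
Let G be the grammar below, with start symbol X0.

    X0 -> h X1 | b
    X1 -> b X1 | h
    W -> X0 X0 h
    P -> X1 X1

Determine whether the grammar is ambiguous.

(W, P are unreachable from X0, so their rules don't affect L(X0).) Each reachable nonterminal has at most one production per leading terminal, and all productions are right-linear; the derivation is determined token-by-token.

Unambiguous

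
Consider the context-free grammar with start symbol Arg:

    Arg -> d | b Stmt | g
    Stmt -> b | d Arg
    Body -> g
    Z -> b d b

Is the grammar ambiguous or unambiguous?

Only Arg, Stmt are reachable from Arg; ignoring the rest: Each reachable nonterminal has at most one production per leading terminal, and all productions are right-linear; the derivation is determined token-by-token.

Unambiguous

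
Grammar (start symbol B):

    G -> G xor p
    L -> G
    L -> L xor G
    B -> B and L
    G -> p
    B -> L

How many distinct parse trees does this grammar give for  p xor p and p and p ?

Parse trees for p xor p and p and p:
  [B [B [B [L [G [G p] xor p]]] and [L [G p]]] and [L [G p]]]
  [B [B [B [L [L [G p]] xor [G p]]] and [L [G p]]] and [L [G p]]]

2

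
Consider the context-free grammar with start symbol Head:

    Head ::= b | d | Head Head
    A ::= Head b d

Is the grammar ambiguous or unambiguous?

Ambiguous

Witness: b b b

Derivation 1: Head ⇒ Head Head ⇒ b Head ⇒ b Head Head ⇒ b b Head ⇒ b b b
Derivation 2: Head ⇒ Head Head ⇒ Head Head Head ⇒ b Head Head ⇒ b b Head ⇒ b b b

Two distinct leftmost derivations for the same string.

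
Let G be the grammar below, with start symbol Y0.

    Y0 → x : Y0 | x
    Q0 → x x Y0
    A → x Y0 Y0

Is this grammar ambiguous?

Unambiguous

Only Y0 is reachable from Y0; ignoring the rest: The reachable grammar is A → atom sep A | atom. Each atom is followed by either the separator (recurse) or end-of-string (stop) — no choice point.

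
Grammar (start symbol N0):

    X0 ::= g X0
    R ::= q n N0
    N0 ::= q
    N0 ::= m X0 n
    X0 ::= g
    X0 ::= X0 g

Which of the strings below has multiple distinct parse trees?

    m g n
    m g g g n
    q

m g n: 1 tree
m g g g n: 4 trees
q: 1 tree

m g g g n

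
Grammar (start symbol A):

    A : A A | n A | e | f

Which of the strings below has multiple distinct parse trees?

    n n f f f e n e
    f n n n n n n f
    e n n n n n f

n n f f f e n e

n n f f f e n e: 90 trees
f n n n n n n f: 1 tree
e n n n n n f: 1 tree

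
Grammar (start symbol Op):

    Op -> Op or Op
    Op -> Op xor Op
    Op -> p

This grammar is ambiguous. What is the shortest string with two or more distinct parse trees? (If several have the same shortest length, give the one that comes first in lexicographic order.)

p or p or p

length 1: no string has ≥2 trees
length 3: no string has ≥2 trees
length 5: p or p or p has 2 parse trees

Two derivations of p or p or p:
  Op ⇒ Op or Op ⇒ Op or Op or Op ⇒ p or Op or Op ⇒ p or p or Op ⇒ p or p or p
  Op ⇒ Op or Op ⇒ p or Op ⇒ p or Op or Op ⇒ p or p or Op ⇒ p or p or p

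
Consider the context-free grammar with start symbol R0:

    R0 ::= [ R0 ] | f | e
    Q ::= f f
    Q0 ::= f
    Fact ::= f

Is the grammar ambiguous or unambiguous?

Only R0 is reachable from R0; ignoring the rest: L(R0) is { openⁿ atom closeⁿ : n ≥ 0 }. The bracket depth fixes n, and the derivation is forced at every step.

Unambiguous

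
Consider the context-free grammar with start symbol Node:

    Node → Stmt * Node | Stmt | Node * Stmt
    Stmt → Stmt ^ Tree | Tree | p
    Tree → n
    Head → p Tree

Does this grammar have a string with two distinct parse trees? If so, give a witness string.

Witness: n * n

Derivation 1: Node ⇒ Stmt * Node ⇒ Tree * Node ⇒ n * Node ⇒ n * Stmt ⇒ n * Tree ⇒ n * n
Derivation 2: Node ⇒ Node * Stmt ⇒ Stmt * Stmt ⇒ Tree * Stmt ⇒ n * Stmt ⇒ n * Tree ⇒ n * n

Two distinct leftmost derivations for the same string.

Ambiguous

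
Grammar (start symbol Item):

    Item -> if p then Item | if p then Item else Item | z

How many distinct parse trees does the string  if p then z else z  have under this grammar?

Parse trees for if p then z else z:
  [Item if p then [Item z] else [Item z]]

1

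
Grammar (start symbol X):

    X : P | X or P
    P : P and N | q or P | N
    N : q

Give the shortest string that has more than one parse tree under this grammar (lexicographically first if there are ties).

q or q

length 1: no string has ≥2 trees
length 3: q or q has 2 parse trees

Two derivations of q or q:
  X ⇒ P ⇒ q or P ⇒ q or N ⇒ q or q
  X ⇒ X or P ⇒ P or P ⇒ N or P ⇒ q or P ⇒ q or N ⇒ q or q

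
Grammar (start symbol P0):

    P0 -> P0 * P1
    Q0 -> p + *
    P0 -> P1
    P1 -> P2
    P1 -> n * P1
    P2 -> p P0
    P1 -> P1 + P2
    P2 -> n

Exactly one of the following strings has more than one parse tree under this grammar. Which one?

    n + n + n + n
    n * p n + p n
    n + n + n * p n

n * p n + p n

n + n + n + n: 1 tree
n * p n + p n: 5 trees
n + n + n * p n: 1 tree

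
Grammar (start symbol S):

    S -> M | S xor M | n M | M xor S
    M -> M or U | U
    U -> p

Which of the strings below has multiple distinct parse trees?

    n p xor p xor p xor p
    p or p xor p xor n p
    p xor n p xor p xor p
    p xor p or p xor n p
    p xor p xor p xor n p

n p xor p xor p xor p: 1 tree
p or p xor p xor n p: 1 tree
p xor n p xor p xor p: 3 trees
p xor p or p xor n p: 1 tree
p xor p xor p xor n p: 1 tree

p xor n p xor p xor p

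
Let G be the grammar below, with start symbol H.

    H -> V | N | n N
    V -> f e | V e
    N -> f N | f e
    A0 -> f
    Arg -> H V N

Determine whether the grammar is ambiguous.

Ambiguous

Witness: f e

Derivation 1: H ⇒ V ⇒ f e
Derivation 2: H ⇒ N ⇒ f e

Two distinct leftmost derivations for the same string.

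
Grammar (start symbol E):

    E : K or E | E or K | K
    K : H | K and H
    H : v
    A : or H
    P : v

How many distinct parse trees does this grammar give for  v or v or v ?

4

Parse trees for v or v or v:
  [E [K [H v]] or [E [K [H v]] or [E [K [H v]]]]]
  [E [K [H v]] or [E [E [K [H v]]] or [K [H v]]]]
  [E [E [K [H v]] or [E [K [H v]]]] or [K [H v]]]
  [E [E [E [K [H v]]] or [K [H v]]] or [K [H v]]]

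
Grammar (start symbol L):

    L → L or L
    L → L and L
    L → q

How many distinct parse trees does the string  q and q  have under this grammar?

1

Parse trees for q and q:
  [L [L q] and [L q]]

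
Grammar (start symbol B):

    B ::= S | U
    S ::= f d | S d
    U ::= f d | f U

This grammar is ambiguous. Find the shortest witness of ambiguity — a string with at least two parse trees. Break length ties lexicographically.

f d

length 2: f d has 2 parse trees

Two derivations of f d:
  B ⇒ S ⇒ f d
  B ⇒ U ⇒ f d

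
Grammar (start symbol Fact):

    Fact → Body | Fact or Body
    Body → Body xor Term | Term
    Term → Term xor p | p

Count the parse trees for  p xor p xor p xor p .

Parse trees for p xor p xor p xor p:
  [Fact [Body [Body [Term p]] xor [Term [Term [Term p] xor p] xor p]]]
  [Fact [Body [Body [Body [Term p]] xor [Term p]] xor [Term [Term p] xor p]]]
  [Fact [Body [Body [Term [Term p] xor p]] xor [Term [Term p] xor p]]]
  [Fact [Body [Body [Body [Term p]] xor [Term [Term p] xor p]] xor [Term p]]]
  [Fact [Body [Body [Body [Body [Term p]] xor [Term p]] xor [Term p]] xor [Term p]]]
  [Fact [Body [Body [Body [Term [Term p] xor p]] xor [Term p]] xor [Term p]]]
  [Fact [Body [Body [Term [Term [Term p] xor p] xor p]] xor [Term p]]]
  [Fact [Body [Term [Term [Term [Term p] xor p] xor p] xor p]]]

8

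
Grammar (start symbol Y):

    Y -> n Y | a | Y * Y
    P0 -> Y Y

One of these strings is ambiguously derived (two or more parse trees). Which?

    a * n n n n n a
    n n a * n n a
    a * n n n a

n n a * n n a

a * n n n n n a: 1 tree
n n a * n n a: 3 trees
a * n n n a: 1 tree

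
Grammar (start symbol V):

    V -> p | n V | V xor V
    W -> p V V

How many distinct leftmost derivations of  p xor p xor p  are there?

Parse trees for p xor p xor p:
  [V [V p] xor [V [V p] xor [V p]]]
  [V [V [V p] xor [V p]] xor [V p]]

2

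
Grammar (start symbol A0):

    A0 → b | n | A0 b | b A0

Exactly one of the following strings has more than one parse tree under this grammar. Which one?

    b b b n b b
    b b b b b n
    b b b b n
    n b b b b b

b b b n b b: 10 trees
b b b b b n: 1 tree
b b b b n: 1 tree
n b b b b b: 1 tree

b b b n b b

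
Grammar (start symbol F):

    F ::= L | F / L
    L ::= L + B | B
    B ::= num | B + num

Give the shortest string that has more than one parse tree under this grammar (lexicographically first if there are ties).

length 1: no string has ≥2 trees
length 3: num + num has 2 parse trees

Two derivations of num + num:
  F ⇒ L ⇒ L + B ⇒ B + B ⇒ num + B ⇒ num + num
  F ⇒ L ⇒ B ⇒ B + num ⇒ num + num

num + num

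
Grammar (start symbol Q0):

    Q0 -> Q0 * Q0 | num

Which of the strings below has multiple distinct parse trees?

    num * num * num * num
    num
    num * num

num * num * num * num

num * num * num * num: 5 trees
num: 1 tree
num * num: 1 tree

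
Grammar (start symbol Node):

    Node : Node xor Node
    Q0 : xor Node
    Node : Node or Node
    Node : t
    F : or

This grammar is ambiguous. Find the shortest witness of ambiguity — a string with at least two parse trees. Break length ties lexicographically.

t or t or t

length 1: no string has ≥2 trees
length 3: no string has ≥2 trees
length 5: t or t or t has 2 parse trees

Two derivations of t or t or t:
  Node ⇒ Node or Node ⇒ Node or Node or Node ⇒ t or Node or Node ⇒ t or t or Node ⇒ t or t or t
  Node ⇒ Node or Node ⇒ t or Node ⇒ t or Node or Node ⇒ t or t or Node ⇒ t or t or t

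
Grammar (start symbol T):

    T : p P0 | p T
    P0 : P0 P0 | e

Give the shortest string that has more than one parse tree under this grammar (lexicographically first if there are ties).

length 2: no string has ≥2 trees
length 3: no string has ≥2 trees
length 4: p e e e has 2 parse trees

Two derivations of p e e e:
  T ⇒ p P0 ⇒ p P0 P0 ⇒ p P0 P0 P0 ⇒ p e P0 P0 ⇒ p e e P0 ⇒ p e e e
  T ⇒ p P0 ⇒ p P0 P0 ⇒ p e P0 ⇒ p e P0 P0 ⇒ p e e P0 ⇒ p e e e

p e e e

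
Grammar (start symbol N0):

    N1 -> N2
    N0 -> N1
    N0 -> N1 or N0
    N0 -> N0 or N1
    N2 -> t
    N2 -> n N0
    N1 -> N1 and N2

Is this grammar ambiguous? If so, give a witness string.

Ambiguous

Witness: t or t

Derivation 1: N0 ⇒ N1 or N0 ⇒ N2 or N0 ⇒ t or N0 ⇒ t or N1 ⇒ t or N2 ⇒ t or t
Derivation 2: N0 ⇒ N0 or N1 ⇒ N1 or N1 ⇒ N2 or N1 ⇒ t or N1 ⇒ t or N2 ⇒ t or t

Two distinct leftmost derivations for the same string.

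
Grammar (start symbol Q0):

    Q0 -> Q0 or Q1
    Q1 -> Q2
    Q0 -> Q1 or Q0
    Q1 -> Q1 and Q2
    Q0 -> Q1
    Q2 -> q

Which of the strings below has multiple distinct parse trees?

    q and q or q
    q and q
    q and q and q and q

q and q or q: 2 trees
q and q: 1 tree
q and q and q and q: 1 tree

q and q or q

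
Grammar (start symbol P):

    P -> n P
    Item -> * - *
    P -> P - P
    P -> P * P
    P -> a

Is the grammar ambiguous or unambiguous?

Witness: n a * a

Derivation 1: P ⇒ n P ⇒ n P * P ⇒ n a * P ⇒ n a * a
Derivation 2: P ⇒ P * P ⇒ n P * P ⇒ n a * P ⇒ n a * a

Two distinct leftmost derivations for the same string.

Ambiguous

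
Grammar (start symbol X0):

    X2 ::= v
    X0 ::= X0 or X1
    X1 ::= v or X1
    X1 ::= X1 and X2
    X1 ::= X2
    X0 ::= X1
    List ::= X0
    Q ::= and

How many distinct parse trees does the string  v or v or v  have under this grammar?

4

Parse trees for v or v or v:
  [X0 [X0 [X1 [X2 v]]] or [X1 v or [X1 [X2 v]]]]
  [X0 [X0 [X0 [X1 [X2 v]]] or [X1 [X2 v]]] or [X1 [X2 v]]]
  [X0 [X0 [X1 v or [X1 [X2 v]]]] or [X1 [X2 v]]]
  [X0 [X1 v or [X1 v or [X1 [X2 v]]]]]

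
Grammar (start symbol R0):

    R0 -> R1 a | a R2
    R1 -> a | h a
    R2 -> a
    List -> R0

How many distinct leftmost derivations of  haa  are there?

1

Parse trees for haa:
  [R0 [R1 h a] a]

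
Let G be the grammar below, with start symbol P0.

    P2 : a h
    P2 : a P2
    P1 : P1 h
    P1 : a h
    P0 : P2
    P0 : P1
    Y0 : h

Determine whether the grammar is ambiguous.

Ambiguous

Witness: a h

Derivation 1: P0 ⇒ P2 ⇒ a h
Derivation 2: P0 ⇒ P1 ⇒ a h

Two distinct leftmost derivations for the same string.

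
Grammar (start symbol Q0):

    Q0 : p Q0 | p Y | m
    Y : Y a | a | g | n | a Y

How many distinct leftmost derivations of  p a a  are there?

2

Parse trees for p a a:
  [Q0 p [Y [Y a] a]]
  [Q0 p [Y a [Y a]]]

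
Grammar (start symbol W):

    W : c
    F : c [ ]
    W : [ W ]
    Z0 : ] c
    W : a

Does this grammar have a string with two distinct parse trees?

Unambiguous

Only W is reachable from W; ignoring the rest: L(W) is { openⁿ atom closeⁿ : n ≥ 0 }. The bracket depth fixes n, and the derivation is forced at every step.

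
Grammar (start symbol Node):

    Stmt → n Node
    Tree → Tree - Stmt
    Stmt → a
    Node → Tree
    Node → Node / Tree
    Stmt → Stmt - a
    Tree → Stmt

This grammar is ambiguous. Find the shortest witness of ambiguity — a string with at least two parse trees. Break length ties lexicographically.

length 1: no string has ≥2 trees
length 2: no string has ≥2 trees
length 3: a - a has 2 parse trees

Two derivations of a - a:
  Node ⇒ Tree ⇒ Tree - Stmt ⇒ Stmt - Stmt ⇒ a - Stmt ⇒ a - a
  Node ⇒ Tree ⇒ Stmt ⇒ Stmt - a ⇒ a - a

a - a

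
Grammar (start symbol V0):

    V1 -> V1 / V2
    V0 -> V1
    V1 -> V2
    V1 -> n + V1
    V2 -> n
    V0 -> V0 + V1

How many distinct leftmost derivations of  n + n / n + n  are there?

Parse trees for n + n / n + n:
  [V0 [V0 [V1 [V1 n + [V1 [V2 n]]] / [V2 n]]] + [V1 [V2 n]]]
  [V0 [V0 [V1 n + [V1 [V1 [V2 n]] / [V2 n]]]] + [V1 [V2 n]]]
  [V0 [V0 [V0 [V1 [V2 n]]] + [V1 [V1 [V2 n]] / [V2 n]]] + [V1 [V2 n]]]

3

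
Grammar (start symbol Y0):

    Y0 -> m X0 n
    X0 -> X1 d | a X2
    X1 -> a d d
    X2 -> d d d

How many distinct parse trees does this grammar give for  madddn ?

2

Parse trees for madddn:
  [Y0 m [X0 [X1 a d d] d] n]
  [Y0 m [X0 a [X2 d d d]] n]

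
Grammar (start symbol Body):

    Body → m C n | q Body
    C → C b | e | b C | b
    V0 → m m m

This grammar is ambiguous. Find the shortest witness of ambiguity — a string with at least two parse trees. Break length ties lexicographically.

m b b n

length 3: no string has ≥2 trees
length 4: m b b n has 2 parse trees

Two derivations of m b b n:
  Body ⇒ m C n ⇒ m C b n ⇒ m b b n
  Body ⇒ m C n ⇒ m b C n ⇒ m b b n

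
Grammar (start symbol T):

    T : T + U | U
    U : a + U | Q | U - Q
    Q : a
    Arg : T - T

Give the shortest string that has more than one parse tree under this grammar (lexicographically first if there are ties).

length 1: no string has ≥2 trees
length 3: a + a has 2 parse trees

Two derivations of a + a:
  T ⇒ T + U ⇒ U + U ⇒ Q + U ⇒ a + U ⇒ a + Q ⇒ a + a
  T ⇒ U ⇒ a + U ⇒ a + Q ⇒ a + a

a + a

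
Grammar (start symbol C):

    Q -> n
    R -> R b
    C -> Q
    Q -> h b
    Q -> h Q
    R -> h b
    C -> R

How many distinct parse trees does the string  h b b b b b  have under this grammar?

1

Parse trees for h b b b b b:
  [C [R [R [R [R [R h b] b] b] b] b]]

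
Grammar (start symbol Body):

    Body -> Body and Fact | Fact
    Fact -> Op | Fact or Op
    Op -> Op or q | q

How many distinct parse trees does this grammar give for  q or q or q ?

4

Parse trees for q or q or q:
  [Body [Fact [Op [Op [Op q] or q] or q]]]
  [Body [Fact [Fact [Op q]] or [Op [Op q] or q]]]
  [Body [Fact [Fact [Op [Op q] or q]] or [Op q]]]
  [Body [Fact [Fact [Fact [Op q]] or [Op q]] or [Op q]]]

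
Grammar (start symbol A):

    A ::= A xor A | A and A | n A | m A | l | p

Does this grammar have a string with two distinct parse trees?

Ambiguous

Witness: m l and l

Derivation 1: A ⇒ A and A ⇒ m A and A ⇒ m l and A ⇒ m l and l
Derivation 2: A ⇒ m A ⇒ m A and A ⇒ m l and A ⇒ m l and l

Two distinct leftmost derivations for the same string.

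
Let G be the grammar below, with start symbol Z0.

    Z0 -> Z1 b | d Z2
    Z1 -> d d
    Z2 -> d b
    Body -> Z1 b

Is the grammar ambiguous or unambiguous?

Witness: d d b

Derivation 1: Z0 ⇒ Z1 b ⇒ d d b
Derivation 2: Z0 ⇒ d Z2 ⇒ d d b

Two distinct leftmost derivations for the same string.

Ambiguous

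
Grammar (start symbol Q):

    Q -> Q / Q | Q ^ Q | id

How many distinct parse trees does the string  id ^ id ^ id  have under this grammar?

Parse trees for id ^ id ^ id:
  [Q [Q id] ^ [Q [Q id] ^ [Q id]]]
  [Q [Q [Q id] ^ [Q id]] ^ [Q id]]

2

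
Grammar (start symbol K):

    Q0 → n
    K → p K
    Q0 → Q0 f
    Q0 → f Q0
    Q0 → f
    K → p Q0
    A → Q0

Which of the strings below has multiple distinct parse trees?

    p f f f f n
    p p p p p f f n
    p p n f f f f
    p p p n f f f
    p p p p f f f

p p p p f f f

p f f f f n: 1 tree
p p p p p f f n: 1 tree
p p n f f f f: 1 tree
p p p n f f f: 1 tree
p p p p f f f: 4 trees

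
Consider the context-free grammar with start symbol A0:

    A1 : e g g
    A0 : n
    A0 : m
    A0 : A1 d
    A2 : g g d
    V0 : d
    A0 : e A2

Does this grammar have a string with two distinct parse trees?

Witness: e g g d

Derivation 1: A0 ⇒ A1 d ⇒ e g g d
Derivation 2: A0 ⇒ e A2 ⇒ e g g d

Two distinct leftmost derivations for the same string.

Ambiguous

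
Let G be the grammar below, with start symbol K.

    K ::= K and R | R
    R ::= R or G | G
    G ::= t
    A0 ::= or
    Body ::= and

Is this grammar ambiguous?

Only K, R, G are reachable from K; ignoring the rest: The grammar is stratified — K handles 'and' (left-recursive), R handles 'or', G atoms. Each operator has a fixed associativity and precedence level, so every string has one parse.

Unambiguous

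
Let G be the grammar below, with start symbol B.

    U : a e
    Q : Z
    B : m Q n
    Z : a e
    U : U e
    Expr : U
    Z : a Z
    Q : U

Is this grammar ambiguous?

Ambiguous

Witness: m a e n

Derivation 1: B ⇒ m Q n ⇒ m Z n ⇒ m a e n
Derivation 2: B ⇒ m Q n ⇒ m U n ⇒ m a e n

Two distinct leftmost derivations for the same string.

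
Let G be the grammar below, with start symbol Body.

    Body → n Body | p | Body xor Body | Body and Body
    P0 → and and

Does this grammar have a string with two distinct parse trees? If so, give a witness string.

Witness: n p and p

Derivation 1: Body ⇒ n Body ⇒ n Body and Body ⇒ n p and Body ⇒ n p and p
Derivation 2: Body ⇒ Body and Body ⇒ n Body and Body ⇒ n p and Body ⇒ n p and p

Two distinct leftmost derivations for the same string.

Ambiguous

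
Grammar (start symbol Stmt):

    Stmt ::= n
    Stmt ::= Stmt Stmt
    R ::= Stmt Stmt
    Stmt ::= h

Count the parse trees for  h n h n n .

14

Parse trees for h n h n n (showing first 6 of 14):
  [Stmt [Stmt h] [Stmt [Stmt n] [Stmt [Stmt h] [Stmt [Stmt n] [Stmt n]]]]]
  [Stmt [Stmt h] [Stmt [Stmt n] [Stmt [Stmt [Stmt h] [Stmt n]] [Stmt n]]]]
  [Stmt [Stmt h] [Stmt [Stmt [Stmt n] [Stmt h]] [Stmt [Stmt n] [Stmt n]]]]
  [Stmt [Stmt h] [Stmt [Stmt [Stmt n] [Stmt [Stmt h] [Stmt n]]] [Stmt n]]]
  [Stmt [Stmt h] [Stmt [Stmt [Stmt [Stmt n] [Stmt h]] [Stmt n]] [Stmt n]]]
  [Stmt [Stmt [Stmt h] [Stmt n]] [Stmt [Stmt h] [Stmt [Stmt n] [Stmt n]]]]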